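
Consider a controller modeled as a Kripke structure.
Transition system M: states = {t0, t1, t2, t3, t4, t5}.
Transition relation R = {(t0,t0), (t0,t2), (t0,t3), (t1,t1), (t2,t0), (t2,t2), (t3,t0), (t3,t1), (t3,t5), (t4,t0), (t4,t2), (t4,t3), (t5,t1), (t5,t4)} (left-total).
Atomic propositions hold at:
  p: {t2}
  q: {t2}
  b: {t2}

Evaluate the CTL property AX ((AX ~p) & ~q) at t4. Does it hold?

No

Sat(~p) = {t0, t1, t3, t4, t5}
Sat(AX ~p) = {s : every successor in {t0, t1, t3, t4, t5}} = {t1, t3, t5}
Sat(~q) = {t0, t1, t3, t4, t5}
Sat((AX ~p) & ~q) = {t1, t3, t5}
Sat(AX ((AX ~p) & ~q)) = {s : every successor in {t1, t3, t5}} = {t1}
t4 ∉ Sat(AX ((AX ~p) & ~q)) = {t1}, so the formula does not hold at t4.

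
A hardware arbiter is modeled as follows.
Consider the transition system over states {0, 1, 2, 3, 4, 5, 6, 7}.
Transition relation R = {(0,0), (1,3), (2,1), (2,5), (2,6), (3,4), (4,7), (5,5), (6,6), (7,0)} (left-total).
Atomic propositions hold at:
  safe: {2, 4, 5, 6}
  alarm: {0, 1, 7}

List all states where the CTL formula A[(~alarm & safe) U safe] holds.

{2, 4, 5, 6}

Sat(~alarm) = {2, 3, 4, 5, 6}
Sat(~alarm & safe) = {2, 4, 5, 6}
A[(~alarm & safe) U safe]: least fixpoint, start Z0 = Sat(safe) = {2, 4, 5, 6}, add states in Sat(~alarm & safe) with every successor in Z. Already a fixed point.
Sat(A[(~alarm & safe) U safe]) = {2, 4, 5, 6}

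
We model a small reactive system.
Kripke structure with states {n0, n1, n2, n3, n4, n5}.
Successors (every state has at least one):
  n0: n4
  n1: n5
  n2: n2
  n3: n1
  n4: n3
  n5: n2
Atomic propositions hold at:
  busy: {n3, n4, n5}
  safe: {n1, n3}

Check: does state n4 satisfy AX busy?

Sat(AX busy) = {s : every successor in {n3, n4, n5}} = {n0, n1, n4}
n4 ∈ Sat(AX busy) = {n0, n1, n4}, so the formula holds at n4.

Yes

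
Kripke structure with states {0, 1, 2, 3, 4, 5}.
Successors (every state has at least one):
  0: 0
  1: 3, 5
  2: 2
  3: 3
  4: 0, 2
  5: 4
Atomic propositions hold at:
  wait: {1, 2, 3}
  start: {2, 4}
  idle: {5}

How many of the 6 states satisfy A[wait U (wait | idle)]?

Sat(wait | idle) = {1, 2, 3, 5}
A[wait U (wait | idle)]: least fixpoint, start Z0 = Sat((wait | idle)) = {1, 2, 3, 5}, add states in Sat(wait) with every successor in Z. Already a fixed point.
Sat(A[wait U (wait | idle)]) = {1, 2, 3, 5}
|Sat(A[wait U (wait | idle)])| = |{1, 2, 3, 5}| = 4.

4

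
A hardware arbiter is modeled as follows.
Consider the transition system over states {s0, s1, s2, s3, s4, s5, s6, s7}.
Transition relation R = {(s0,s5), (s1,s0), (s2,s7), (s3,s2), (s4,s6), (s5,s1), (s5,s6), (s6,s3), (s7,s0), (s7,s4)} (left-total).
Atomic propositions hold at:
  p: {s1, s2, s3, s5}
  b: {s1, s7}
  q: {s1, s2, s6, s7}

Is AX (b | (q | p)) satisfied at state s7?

Sat(q | p) = {s1, s2, s3, s5, s6, s7}
Sat(b | (q | p)) = {s1, s2, s3, s5, s6, s7}
Sat(AX (b | (q | p))) = {s : every successor in {s1, s2, s3, s5, s6, s7}} = {s0, s2, s3, s4, s5, s6}
s7 ∉ Sat(AX (b | (q | p))) = {s0, s2, s3, s4, s5, s6}, so the formula does not hold at s7.

No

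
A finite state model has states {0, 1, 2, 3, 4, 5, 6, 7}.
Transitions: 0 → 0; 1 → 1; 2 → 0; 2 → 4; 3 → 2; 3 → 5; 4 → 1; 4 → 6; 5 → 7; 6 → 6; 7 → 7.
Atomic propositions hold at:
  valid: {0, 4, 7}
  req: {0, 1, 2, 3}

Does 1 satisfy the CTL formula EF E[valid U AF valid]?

No

AF valid: least fixpoint, start Z0 = {0, 4, 7}, add states with every successor in Z. Z1 = {0, 2, 4, 5, 7}; Z2 = {0, 2, 3, 4, 5, 7}; fixed.
Sat(AF valid) = {0, 2, 3, 4, 5, 7}
E[valid U AF valid]: least fixpoint, start Z0 = Sat(AF valid) = {0, 2, 3, 4, 5, 7}, add states in Sat(valid) with some successor in Z. Already a fixed point.
Sat(E[valid U AF valid]) = {0, 2, 3, 4, 5, 7}
EF E[valid U AF valid]: least fixpoint, start Z0 = {0, 2, 3, 4, 5, 7}, add states with some successor in Z. Already a fixed point.
Sat(EF E[valid U AF valid]) = {0, 2, 3, 4, 5, 7}
1 ∉ Sat(EF E[valid U AF valid]) = {0, 2, 3, 4, 5, 7}, so the formula does not hold at 1.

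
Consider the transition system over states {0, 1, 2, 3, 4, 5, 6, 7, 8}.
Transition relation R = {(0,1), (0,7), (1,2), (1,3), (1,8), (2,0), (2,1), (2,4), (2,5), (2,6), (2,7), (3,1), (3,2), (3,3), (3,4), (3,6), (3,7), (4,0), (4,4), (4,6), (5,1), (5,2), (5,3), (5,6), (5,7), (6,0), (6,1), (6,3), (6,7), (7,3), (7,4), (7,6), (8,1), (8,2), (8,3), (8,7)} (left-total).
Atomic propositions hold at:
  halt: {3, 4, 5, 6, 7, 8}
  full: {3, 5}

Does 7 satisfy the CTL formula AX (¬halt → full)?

Yes

Sat(¬halt) = {0, 1, 2}
Sat(¬halt → full) = {3, 4, 5, 6, 7, 8}
Sat(AX (¬halt → full)) = {s : every successor in {3, 4, 5, 6, 7, 8}} = {7}
7 ∈ Sat(AX (¬halt → full)) = {7}, so the formula holds at 7.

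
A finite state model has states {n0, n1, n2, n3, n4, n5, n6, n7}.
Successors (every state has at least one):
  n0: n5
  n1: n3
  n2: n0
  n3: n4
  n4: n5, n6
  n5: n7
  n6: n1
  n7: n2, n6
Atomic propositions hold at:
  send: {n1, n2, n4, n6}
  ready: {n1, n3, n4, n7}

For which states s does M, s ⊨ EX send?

{n3, n4, n6, n7}

Sat(EX send) = {s : some successor in {n1, n2, n4, n6}} = {n3, n4, n6, n7}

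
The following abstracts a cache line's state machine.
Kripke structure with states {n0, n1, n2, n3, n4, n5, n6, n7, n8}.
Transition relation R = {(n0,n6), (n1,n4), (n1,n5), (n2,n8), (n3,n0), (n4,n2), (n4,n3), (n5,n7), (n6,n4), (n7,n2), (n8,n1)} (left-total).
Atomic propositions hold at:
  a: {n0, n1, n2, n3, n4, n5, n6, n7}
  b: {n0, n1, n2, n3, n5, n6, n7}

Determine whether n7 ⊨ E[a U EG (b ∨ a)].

No

Sat(b ∨ a) = {n0, n1, n2, n3, n4, n5, n6, n7}
EG (b ∨ a): greatest fixpoint, start Z0 = {n0, n1, n2, n3, n4, n5, n6, n7}, keep only states in Sat with some successor in Z. Z1 = {n0, n1, n3, n4, n5, n6, n7}; Z2 = {n0, n1, n3, n4, n5, n6}; Z3 = {n0, n1, n3, n4, n6}; fixed.
Sat(EG (b ∨ a)) = {n0, n1, n3, n4, n6}
E[a U EG (b ∨ a)]: least fixpoint, start Z0 = Sat(EG (b ∨ a)) = {n0, n1, n3, n4, n6}, add states in Sat(a) with some successor in Z. Already a fixed point.
Sat(E[a U EG (b ∨ a)]) = {n0, n1, n3, n4, n6}
n7 ∉ Sat(E[a U EG (b ∨ a)]) = {n0, n1, n3, n4, n6}, so the formula does not hold at n7.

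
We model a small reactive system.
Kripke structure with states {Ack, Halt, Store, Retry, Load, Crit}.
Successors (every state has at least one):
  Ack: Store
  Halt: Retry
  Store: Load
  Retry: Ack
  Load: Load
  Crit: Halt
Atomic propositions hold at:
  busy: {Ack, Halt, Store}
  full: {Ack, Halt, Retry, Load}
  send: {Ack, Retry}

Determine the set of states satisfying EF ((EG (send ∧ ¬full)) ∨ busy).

Sat(¬full) = {Store, Crit}
Sat(send ∧ ¬full) = ∅
EG (send ∧ ¬full): greatest fixpoint, start Z0 = ∅, keep only states in Sat with some successor in Z. Already a fixed point.
Sat(EG (send ∧ ¬full)) = ∅
Sat((EG (send ∧ ¬full)) ∨ busy) = {Ack, Halt, Store}
EF ((EG (send ∧ ¬full)) ∨ busy): least fixpoint, start Z0 = {Ack, Halt, Store}, add states with some successor in Z. Z1 = {Ack, Halt, Store, Retry, Crit}; fixed.
Sat(EF ((EG (send ∧ ¬full)) ∨ busy)) = {Ack, Halt, Store, Retry, Crit}

{Ack, Halt, Store, Retry, Crit}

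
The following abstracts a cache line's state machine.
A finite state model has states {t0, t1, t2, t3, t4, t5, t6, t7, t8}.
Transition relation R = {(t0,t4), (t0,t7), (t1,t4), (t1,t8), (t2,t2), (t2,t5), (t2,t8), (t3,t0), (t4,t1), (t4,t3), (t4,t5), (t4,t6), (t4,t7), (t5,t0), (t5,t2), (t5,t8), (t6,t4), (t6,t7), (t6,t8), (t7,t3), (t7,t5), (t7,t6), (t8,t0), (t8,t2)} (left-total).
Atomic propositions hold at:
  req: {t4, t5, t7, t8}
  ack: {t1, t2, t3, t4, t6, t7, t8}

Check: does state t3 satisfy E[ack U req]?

No

E[ack U req]: least fixpoint, start Z0 = Sat(req) = {t4, t5, t7, t8}, add states in Sat(ack) with some successor in Z. Z1 = {t1, t2, t4, t5, t6, t7, t8}; fixed.
Sat(E[ack U req]) = {t1, t2, t4, t5, t6, t7, t8}
t3 ∉ Sat(E[ack U req]) = {t1, t2, t4, t5, t6, t7, t8}, so the formula does not hold at t3.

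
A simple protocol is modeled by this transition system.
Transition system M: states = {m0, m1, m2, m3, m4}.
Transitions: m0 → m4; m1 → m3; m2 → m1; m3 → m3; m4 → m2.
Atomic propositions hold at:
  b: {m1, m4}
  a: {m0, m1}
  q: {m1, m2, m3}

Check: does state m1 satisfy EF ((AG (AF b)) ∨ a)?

AF b: least fixpoint, start Z0 = {m1, m4}, add states with every successor in Z. Z1 = {m0, m1, m2, m4}; fixed.
Sat(AF b) = {m0, m1, m2, m4}
AG (AF b): greatest fixpoint, start Z0 = {m0, m1, m2, m4}, keep only states in Sat with every successor in Z. Z1 = {m0, m2, m4}; Z2 = {m0, m4}; Z3 = {m0}; Z4 = ∅; fixed.
Sat(AG (AF b)) = ∅
Sat((AG (AF b)) ∨ a) = {m0, m1}
EF ((AG (AF b)) ∨ a): least fixpoint, start Z0 = {m0, m1}, add states with some successor in Z. Z1 = {m0, m1, m2}; Z2 = {m0, m1, m2, m4}; fixed.
Sat(EF ((AG (AF b)) ∨ a)) = {m0, m1, m2, m4}
m1 ∈ Sat(EF ((AG (AF b)) ∨ a)) = {m0, m1, m2, m4}, so the formula holds at m1.

Yes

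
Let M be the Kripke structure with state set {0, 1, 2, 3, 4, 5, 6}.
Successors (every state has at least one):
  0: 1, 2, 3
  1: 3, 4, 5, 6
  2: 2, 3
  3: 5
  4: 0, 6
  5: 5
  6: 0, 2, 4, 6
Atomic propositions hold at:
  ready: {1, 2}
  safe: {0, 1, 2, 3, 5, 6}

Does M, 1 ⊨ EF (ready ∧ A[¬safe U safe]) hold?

Sat(¬safe) = {4}
A[¬safe U safe]: least fixpoint, start Z0 = Sat(safe) = {0, 1, 2, 3, 5, 6}, add states in Sat(¬safe) with every successor in Z. Z1 = {0, 1, 2, 3, 4, 5, 6}; fixed.
Sat(A[¬safe U safe]) = {0, 1, 2, 3, 4, 5, 6}
Sat(ready ∧ A[¬safe U safe]) = {1, 2}
EF (ready ∧ A[¬safe U safe]): least fixpoint, start Z0 = {1, 2}, add states with some successor in Z. Z1 = {0, 1, 2, 6}; Z2 = {0, 1, 2, 4, 6}; fixed.
Sat(EF (ready ∧ A[¬safe U safe])) = {0, 1, 2, 4, 6}
1 ∈ Sat(EF (ready ∧ A[¬safe U safe])) = {0, 1, 2, 4, 6}, so the formula holds at 1.

Yes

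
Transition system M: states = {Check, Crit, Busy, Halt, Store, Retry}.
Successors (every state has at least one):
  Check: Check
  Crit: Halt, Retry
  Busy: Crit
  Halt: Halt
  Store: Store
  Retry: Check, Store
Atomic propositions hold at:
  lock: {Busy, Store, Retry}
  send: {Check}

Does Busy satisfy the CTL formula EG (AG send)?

AG send: greatest fixpoint, start Z0 = {Check}, keep only states in Sat with every successor in Z. Already a fixed point.
Sat(AG send) = {Check}
EG (AG send): greatest fixpoint, start Z0 = {Check}, keep only states in Sat with some successor in Z. Already a fixed point.
Sat(EG (AG send)) = {Check}
Busy ∉ Sat(EG (AG send)) = {Check}, so the formula does not hold at Busy.

No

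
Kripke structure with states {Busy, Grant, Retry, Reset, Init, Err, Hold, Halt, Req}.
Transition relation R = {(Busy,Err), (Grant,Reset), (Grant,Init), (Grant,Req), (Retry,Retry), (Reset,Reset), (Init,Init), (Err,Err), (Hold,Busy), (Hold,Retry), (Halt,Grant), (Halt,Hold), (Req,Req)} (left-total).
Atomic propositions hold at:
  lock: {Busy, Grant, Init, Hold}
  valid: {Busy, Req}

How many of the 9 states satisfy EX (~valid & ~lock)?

6

Sat(~valid) = {Grant, Retry, Reset, Init, Err, Hold, Halt}
Sat(~lock) = {Retry, Reset, Err, Halt, Req}
Sat(~valid & ~lock) = {Retry, Reset, Err, Halt}
Sat(EX (~valid & ~lock)) = {s : some successor in {Retry, Reset, Err, Halt}} = {Busy, Grant, Retry, Reset, Err, Hold}
|Sat(EX (~valid & ~lock))| = |{Busy, Grant, Retry, Reset, Err, Hold}| = 6.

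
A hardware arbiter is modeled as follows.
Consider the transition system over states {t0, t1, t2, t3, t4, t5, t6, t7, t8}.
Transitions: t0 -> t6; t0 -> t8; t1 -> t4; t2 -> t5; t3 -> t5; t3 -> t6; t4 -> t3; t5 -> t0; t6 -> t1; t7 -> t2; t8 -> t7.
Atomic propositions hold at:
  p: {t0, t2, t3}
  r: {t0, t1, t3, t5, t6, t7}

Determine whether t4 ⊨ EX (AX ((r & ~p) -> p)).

Sat(~p) = {t1, t4, t5, t6, t7, t8}
Sat(r & ~p) = {t1, t5, t6, t7}
Sat((r & ~p) -> p) = {t0, t2, t3, t4, t8}
Sat(AX ((r & ~p) -> p)) = {s : every successor in {t0, t2, t3, t4, t8}} = {t1, t4, t5, t7}
Sat(EX (AX ((r & ~p) -> p))) = {s : some successor in {t1, t4, t5, t7}} = {t1, t2, t3, t6, t8}
t4 ∉ Sat(EX (AX ((r & ~p) -> p))) = {t1, t2, t3, t6, t8}, so the formula does not hold at t4.

No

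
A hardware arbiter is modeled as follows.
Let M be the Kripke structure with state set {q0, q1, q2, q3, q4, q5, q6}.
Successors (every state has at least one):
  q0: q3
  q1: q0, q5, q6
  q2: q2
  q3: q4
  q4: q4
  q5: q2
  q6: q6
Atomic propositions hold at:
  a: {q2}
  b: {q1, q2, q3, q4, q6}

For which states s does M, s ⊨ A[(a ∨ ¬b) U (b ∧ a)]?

{q2, q5}

Sat(¬b) = {q0, q5}
Sat(a ∨ ¬b) = {q0, q2, q5}
Sat(b ∧ a) = {q2}
A[(a ∨ ¬b) U (b ∧ a)]: least fixpoint, start Z0 = Sat((b ∧ a)) = {q2}, add states in Sat(a ∨ ¬b) with every successor in Z. Z1 = {q2, q5}; fixed.
Sat(A[(a ∨ ¬b) U (b ∧ a)]) = {q2, q5}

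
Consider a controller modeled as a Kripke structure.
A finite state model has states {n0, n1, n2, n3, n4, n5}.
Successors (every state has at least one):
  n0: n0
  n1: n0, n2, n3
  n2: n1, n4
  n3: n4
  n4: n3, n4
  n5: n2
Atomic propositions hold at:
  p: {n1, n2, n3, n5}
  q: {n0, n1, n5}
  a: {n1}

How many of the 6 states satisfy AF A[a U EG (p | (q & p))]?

3

Sat(q & p) = {n1, n5}
Sat(p | (q & p)) = {n1, n2, n3, n5}
EG (p | (q & p)): greatest fixpoint, start Z0 = {n1, n2, n3, n5}, keep only states in Sat with some successor in Z. Z1 = {n1, n2, n5}; fixed.
Sat(EG (p | (q & p))) = {n1, n2, n5}
A[a U EG (p | (q & p))]: least fixpoint, start Z0 = Sat(EG (p | (q & p))) = {n1, n2, n5}, add states in Sat(a) with every successor in Z. Already a fixed point.
Sat(A[a U EG (p | (q & p))]) = {n1, n2, n5}
AF A[a U EG (p | (q & p))]: least fixpoint, start Z0 = {n1, n2, n5}, add states with every successor in Z. Already a fixed point.
Sat(AF A[a U EG (p | (q & p))]) = {n1, n2, n5}
|Sat(AF A[a U EG (p | (q & p))])| = |{n1, n2, n5}| = 3.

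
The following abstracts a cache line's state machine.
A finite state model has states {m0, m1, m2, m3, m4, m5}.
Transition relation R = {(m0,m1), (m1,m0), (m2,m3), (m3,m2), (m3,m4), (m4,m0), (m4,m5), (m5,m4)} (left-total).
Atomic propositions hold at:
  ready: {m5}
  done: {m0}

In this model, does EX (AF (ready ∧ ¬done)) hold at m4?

Sat(¬done) = {m1, m2, m3, m4, m5}
Sat(ready ∧ ¬done) = {m5}
AF (ready ∧ ¬done): least fixpoint, start Z0 = {m5}, add states with every successor in Z. Already a fixed point.
Sat(AF (ready ∧ ¬done)) = {m5}
Sat(EX (AF (ready ∧ ¬done))) = {s : some successor in {m5}} = {m4}
m4 ∈ Sat(EX (AF (ready ∧ ¬done))) = {m4}, so the formula holds at m4.

Yes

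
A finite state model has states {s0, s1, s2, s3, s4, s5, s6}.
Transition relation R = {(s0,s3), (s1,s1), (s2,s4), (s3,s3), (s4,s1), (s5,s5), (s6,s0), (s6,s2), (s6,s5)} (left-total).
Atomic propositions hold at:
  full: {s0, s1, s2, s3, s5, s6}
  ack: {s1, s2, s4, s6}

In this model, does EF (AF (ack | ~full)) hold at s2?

Yes

Sat(~full) = {s4}
Sat(ack | ~full) = {s1, s2, s4, s6}
AF (ack | ~full): least fixpoint, start Z0 = {s1, s2, s4, s6}, add states with every successor in Z. Already a fixed point.
Sat(AF (ack | ~full)) = {s1, s2, s4, s6}
EF (AF (ack | ~full)): least fixpoint, start Z0 = {s1, s2, s4, s6}, add states with some successor in Z. Already a fixed point.
Sat(EF (AF (ack | ~full))) = {s1, s2, s4, s6}
s2 ∈ Sat(EF (AF (ack | ~full))) = {s1, s2, s4, s6}, so the formula holds at s2.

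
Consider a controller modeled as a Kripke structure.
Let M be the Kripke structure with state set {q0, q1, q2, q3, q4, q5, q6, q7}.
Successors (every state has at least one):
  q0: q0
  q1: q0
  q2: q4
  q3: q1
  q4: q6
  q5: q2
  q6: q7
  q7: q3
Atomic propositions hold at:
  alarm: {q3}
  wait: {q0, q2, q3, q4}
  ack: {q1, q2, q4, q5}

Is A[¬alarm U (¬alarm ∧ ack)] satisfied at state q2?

Sat(¬alarm) = {q0, q1, q2, q4, q5, q6, q7}
Sat(¬alarm ∧ ack) = {q1, q2, q4, q5}
A[¬alarm U (¬alarm ∧ ack)]: least fixpoint, start Z0 = Sat((¬alarm ∧ ack)) = {q1, q2, q4, q5}, add states in Sat(¬alarm) with every successor in Z. Already a fixed point.
Sat(A[¬alarm U (¬alarm ∧ ack)]) = {q1, q2, q4, q5}
q2 ∈ Sat(A[¬alarm U (¬alarm ∧ ack)]) = {q1, q2, q4, q5}, so the formula holds at q2.

Yes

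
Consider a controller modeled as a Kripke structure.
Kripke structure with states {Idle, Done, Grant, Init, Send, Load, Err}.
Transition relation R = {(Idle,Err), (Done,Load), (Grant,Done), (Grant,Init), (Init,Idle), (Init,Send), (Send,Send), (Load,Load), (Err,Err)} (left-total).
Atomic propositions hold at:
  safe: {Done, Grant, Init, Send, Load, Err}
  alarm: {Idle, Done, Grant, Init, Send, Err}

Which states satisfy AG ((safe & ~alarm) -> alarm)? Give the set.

Sat(~alarm) = {Load}
Sat(safe & ~alarm) = {Load}
Sat((safe & ~alarm) -> alarm) = {Idle, Done, Grant, Init, Send, Err}
AG ((safe & ~alarm) -> alarm): greatest fixpoint, start Z0 = {Idle, Done, Grant, Init, Send, Err}, keep only states in Sat with every successor in Z. Z1 = {Idle, Grant, Init, Send, Err}; Z2 = {Idle, Init, Send, Err}; fixed.
Sat(AG ((safe & ~alarm) -> alarm)) = {Idle, Init, Send, Err}

{Idle, Init, Send, Err}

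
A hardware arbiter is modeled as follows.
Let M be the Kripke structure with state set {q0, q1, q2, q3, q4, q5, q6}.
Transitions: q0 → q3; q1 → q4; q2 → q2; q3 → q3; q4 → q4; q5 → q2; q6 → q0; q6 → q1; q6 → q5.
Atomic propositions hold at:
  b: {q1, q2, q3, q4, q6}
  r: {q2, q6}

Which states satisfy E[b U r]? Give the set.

E[b U r]: least fixpoint, start Z0 = Sat(r) = {q2, q6}, add states in Sat(b) with some successor in Z. Already a fixed point.
Sat(E[b U r]) = {q2, q6}

{q2, q6}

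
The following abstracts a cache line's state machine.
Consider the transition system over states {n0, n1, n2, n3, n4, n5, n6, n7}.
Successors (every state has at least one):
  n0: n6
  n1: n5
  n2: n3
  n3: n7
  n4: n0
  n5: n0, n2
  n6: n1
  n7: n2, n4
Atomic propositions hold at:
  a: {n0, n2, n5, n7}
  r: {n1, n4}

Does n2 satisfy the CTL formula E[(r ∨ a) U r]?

No

Sat(r ∨ a) = {n0, n1, n2, n4, n5, n7}
E[(r ∨ a) U r]: least fixpoint, start Z0 = Sat(r) = {n1, n4}, add states in Sat(r ∨ a) with some successor in Z. Z1 = {n1, n4, n7}; fixed.
Sat(E[(r ∨ a) U r]) = {n1, n4, n7}
n2 ∉ Sat(E[(r ∨ a) U r]) = {n1, n4, n7}, so the formula does not hold at n2.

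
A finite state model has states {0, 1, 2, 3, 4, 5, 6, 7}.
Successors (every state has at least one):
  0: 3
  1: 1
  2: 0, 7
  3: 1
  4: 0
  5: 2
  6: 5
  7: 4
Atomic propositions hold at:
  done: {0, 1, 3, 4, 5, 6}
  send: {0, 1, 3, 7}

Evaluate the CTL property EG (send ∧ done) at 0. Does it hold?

Yes

Sat(send ∧ done) = {0, 1, 3}
EG (send ∧ done): greatest fixpoint, start Z0 = {0, 1, 3}, keep only states in Sat with some successor in Z. Already a fixed point.
Sat(EG (send ∧ done)) = {0, 1, 3}
0 ∈ Sat(EG (send ∧ done)) = {0, 1, 3}, so the formula holds at 0.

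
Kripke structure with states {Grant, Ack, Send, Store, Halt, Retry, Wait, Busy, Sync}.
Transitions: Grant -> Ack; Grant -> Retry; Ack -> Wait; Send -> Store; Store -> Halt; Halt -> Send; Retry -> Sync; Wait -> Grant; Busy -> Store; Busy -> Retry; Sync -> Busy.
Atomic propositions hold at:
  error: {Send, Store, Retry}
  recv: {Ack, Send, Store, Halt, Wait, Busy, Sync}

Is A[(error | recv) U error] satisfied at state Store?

Sat(error | recv) = {Ack, Send, Store, Halt, Retry, Wait, Busy, Sync}
A[(error | recv) U error]: least fixpoint, start Z0 = Sat(error) = {Send, Store, Retry}, add states in Sat(error | recv) with every successor in Z. Z1 = {Send, Store, Halt, Retry, Busy}; Z2 = {Send, Store, Halt, Retry, Busy, Sync}; fixed.
Sat(A[(error | recv) U error]) = {Send, Store, Halt, Retry, Busy, Sync}
Store ∈ Sat(A[(error | recv) U error]) = {Send, Store, Halt, Retry, Busy, Sync}, so the formula holds at Store.

Yes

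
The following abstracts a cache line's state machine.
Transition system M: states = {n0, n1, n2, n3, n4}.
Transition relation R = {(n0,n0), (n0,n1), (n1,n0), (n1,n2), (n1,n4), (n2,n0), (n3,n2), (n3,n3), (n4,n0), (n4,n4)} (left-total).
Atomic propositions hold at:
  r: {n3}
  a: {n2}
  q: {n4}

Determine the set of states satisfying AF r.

AF r: least fixpoint, start Z0 = {n3}, add states with every successor in Z. Already a fixed point.
Sat(AF r) = {n3}

{n3}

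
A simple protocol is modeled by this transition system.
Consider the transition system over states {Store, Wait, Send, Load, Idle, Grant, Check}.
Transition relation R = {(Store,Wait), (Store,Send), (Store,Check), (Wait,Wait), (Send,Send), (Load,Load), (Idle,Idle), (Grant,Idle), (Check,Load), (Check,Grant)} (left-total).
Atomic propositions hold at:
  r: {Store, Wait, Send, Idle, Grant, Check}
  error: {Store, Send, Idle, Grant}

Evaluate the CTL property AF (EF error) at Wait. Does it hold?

EF error: least fixpoint, start Z0 = {Store, Send, Idle, Grant}, add states with some successor in Z. Z1 = {Store, Send, Idle, Grant, Check}; fixed.
Sat(EF error) = {Store, Send, Idle, Grant, Check}
AF (EF error): least fixpoint, start Z0 = {Store, Send, Idle, Grant, Check}, add states with every successor in Z. Already a fixed point.
Sat(AF (EF error)) = {Store, Send, Idle, Grant, Check}
Wait ∉ Sat(AF (EF error)) = {Store, Send, Idle, Grant, Check}, so the formula does not hold at Wait.

No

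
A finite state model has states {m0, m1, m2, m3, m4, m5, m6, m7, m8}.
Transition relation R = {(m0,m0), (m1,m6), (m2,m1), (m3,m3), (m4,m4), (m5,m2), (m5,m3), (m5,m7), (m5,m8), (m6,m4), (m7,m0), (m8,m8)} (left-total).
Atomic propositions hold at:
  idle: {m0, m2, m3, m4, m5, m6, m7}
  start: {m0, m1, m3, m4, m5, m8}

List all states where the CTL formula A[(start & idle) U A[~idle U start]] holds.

Sat(start & idle) = {m0, m3, m4, m5}
Sat(~idle) = {m1, m8}
A[~idle U start]: least fixpoint, start Z0 = Sat(start) = {m0, m1, m3, m4, m5, m8}, add states in Sat(~idle) with every successor in Z. Already a fixed point.
Sat(A[~idle U start]) = {m0, m1, m3, m4, m5, m8}
A[(start & idle) U A[~idle U start]]: least fixpoint, start Z0 = Sat(A[~idle U start]) = {m0, m1, m3, m4, m5, m8}, add states in Sat(start & idle) with every successor in Z. Already a fixed point.
Sat(A[(start & idle) U A[~idle U start]]) = {m0, m1, m3, m4, m5, m8}

{m0, m1, m3, m4, m5, m8}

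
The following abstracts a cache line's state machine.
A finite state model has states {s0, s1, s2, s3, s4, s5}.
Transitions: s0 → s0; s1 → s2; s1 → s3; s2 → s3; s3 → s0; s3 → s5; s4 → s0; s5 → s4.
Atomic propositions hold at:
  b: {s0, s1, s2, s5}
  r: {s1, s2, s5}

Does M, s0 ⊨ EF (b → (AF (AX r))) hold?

Sat(AX r) = {s : every successor in {s1, s2, s5}} = ∅
AF (AX r): least fixpoint, start Z0 = ∅, add states with every successor in Z. Already a fixed point.
Sat(AF (AX r)) = ∅
Sat(b → (AF (AX r))) = {s3, s4}
EF (b → (AF (AX r))): least fixpoint, start Z0 = {s3, s4}, add states with some successor in Z. Z1 = {s1, s2, s3, s4, s5}; fixed.
Sat(EF (b → (AF (AX r)))) = {s1, s2, s3, s4, s5}
s0 ∉ Sat(EF (b → (AF (AX r)))) = {s1, s2, s3, s4, s5}, so the formula does not hold at s0.

No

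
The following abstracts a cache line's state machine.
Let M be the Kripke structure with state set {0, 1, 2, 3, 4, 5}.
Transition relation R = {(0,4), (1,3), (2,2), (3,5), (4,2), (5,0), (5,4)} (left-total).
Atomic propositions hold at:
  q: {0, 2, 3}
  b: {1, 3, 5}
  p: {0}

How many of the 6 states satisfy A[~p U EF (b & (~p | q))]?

3

Sat(~p) = {1, 2, 3, 4, 5}
Sat(~p | q) = {0, 1, 2, 3, 4, 5}
Sat(b & (~p | q)) = {1, 3, 5}
EF (b & (~p | q)): least fixpoint, start Z0 = {1, 3, 5}, add states with some successor in Z. Already a fixed point.
Sat(EF (b & (~p | q))) = {1, 3, 5}
A[~p U EF (b & (~p | q))]: least fixpoint, start Z0 = Sat(EF (b & (~p | q))) = {1, 3, 5}, add states in Sat(~p) with every successor in Z. Already a fixed point.
Sat(A[~p U EF (b & (~p | q))]) = {1, 3, 5}
|Sat(A[~p U EF (b & (~p | q))])| = |{1, 3, 5}| = 3.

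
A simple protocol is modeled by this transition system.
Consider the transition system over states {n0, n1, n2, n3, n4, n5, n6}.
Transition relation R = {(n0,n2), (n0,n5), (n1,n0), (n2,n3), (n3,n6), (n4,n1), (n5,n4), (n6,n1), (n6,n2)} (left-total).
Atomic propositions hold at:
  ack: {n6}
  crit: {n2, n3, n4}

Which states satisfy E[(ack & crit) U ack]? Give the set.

{n6}

Sat(ack & crit) = ∅
E[(ack & crit) U ack]: least fixpoint, start Z0 = Sat(ack) = {n6}, add states in Sat(ack & crit) with some successor in Z. Already a fixed point.
Sat(E[(ack & crit) U ack]) = {n6}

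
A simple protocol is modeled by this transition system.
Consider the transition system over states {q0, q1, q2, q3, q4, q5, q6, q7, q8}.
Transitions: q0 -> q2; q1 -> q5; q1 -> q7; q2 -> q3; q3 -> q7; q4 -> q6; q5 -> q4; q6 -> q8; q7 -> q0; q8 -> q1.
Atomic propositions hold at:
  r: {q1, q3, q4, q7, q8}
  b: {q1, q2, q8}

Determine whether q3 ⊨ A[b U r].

A[b U r]: least fixpoint, start Z0 = Sat(r) = {q1, q3, q4, q7, q8}, add states in Sat(b) with every successor in Z. Z1 = {q1, q2, q3, q4, q7, q8}; fixed.
Sat(A[b U r]) = {q1, q2, q3, q4, q7, q8}
q3 ∈ Sat(A[b U r]) = {q1, q2, q3, q4, q7, q8}, so the formula holds at q3.

Yes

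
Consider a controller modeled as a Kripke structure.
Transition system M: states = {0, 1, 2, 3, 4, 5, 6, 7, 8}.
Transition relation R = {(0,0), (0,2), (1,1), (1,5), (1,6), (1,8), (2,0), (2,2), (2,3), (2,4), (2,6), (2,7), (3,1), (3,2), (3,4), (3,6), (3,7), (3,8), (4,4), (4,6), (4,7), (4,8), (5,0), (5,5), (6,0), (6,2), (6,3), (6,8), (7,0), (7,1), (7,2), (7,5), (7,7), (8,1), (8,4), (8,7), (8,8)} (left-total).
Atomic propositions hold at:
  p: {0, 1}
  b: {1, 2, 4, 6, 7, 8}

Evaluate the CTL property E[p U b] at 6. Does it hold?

E[p U b]: least fixpoint, start Z0 = Sat(b) = {1, 2, 4, 6, 7, 8}, add states in Sat(p) with some successor in Z. Z1 = {0, 1, 2, 4, 6, 7, 8}; fixed.
Sat(E[p U b]) = {0, 1, 2, 4, 6, 7, 8}
6 ∈ Sat(E[p U b]) = {0, 1, 2, 4, 6, 7, 8}, so the formula holds at 6.

Yes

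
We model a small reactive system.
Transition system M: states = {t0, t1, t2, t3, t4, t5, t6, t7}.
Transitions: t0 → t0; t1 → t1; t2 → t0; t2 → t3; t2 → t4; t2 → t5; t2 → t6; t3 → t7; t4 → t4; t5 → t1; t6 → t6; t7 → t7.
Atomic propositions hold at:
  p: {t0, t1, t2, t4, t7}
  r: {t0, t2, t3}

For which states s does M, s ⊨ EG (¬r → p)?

{t0, t1, t2, t3, t4, t7}

Sat(¬r) = {t1, t4, t5, t6, t7}
Sat(¬r → p) = {t0, t1, t2, t3, t4, t7}
EG (¬r → p): greatest fixpoint, start Z0 = {t0, t1, t2, t3, t4, t7}, keep only states in Sat with some successor in Z. Already a fixed point.
Sat(EG (¬r → p)) = {t0, t1, t2, t3, t4, t7}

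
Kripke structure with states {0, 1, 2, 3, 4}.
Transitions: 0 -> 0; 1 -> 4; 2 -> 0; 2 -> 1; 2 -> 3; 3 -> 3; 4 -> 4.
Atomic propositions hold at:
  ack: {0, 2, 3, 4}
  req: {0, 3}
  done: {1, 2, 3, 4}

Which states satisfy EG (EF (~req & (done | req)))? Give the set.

{1, 2, 4}

Sat(~req) = {1, 2, 4}
Sat(done | req) = {0, 1, 2, 3, 4}
Sat(~req & (done | req)) = {1, 2, 4}
EF (~req & (done | req)): least fixpoint, start Z0 = {1, 2, 4}, add states with some successor in Z. Already a fixed point.
Sat(EF (~req & (done | req))) = {1, 2, 4}
EG (EF (~req & (done | req))): greatest fixpoint, start Z0 = {1, 2, 4}, keep only states in Sat with some successor in Z. Already a fixed point.
Sat(EG (EF (~req & (done | req)))) = {1, 2, 4}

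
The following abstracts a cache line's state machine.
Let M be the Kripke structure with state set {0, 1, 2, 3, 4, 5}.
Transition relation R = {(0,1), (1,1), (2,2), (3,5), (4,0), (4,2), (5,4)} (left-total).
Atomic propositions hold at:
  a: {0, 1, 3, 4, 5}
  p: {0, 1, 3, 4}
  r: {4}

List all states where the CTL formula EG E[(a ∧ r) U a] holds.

{0, 1, 3, 4, 5}

Sat(a ∧ r) = {4}
E[(a ∧ r) U a]: least fixpoint, start Z0 = Sat(a) = {0, 1, 3, 4, 5}, add states in Sat(a ∧ r) with some successor in Z. Already a fixed point.
Sat(E[(a ∧ r) U a]) = {0, 1, 3, 4, 5}
EG E[(a ∧ r) U a]: greatest fixpoint, start Z0 = {0, 1, 3, 4, 5}, keep only states in Sat with some successor in Z. Already a fixed point.
Sat(EG E[(a ∧ r) U a]) = {0, 1, 3, 4, 5}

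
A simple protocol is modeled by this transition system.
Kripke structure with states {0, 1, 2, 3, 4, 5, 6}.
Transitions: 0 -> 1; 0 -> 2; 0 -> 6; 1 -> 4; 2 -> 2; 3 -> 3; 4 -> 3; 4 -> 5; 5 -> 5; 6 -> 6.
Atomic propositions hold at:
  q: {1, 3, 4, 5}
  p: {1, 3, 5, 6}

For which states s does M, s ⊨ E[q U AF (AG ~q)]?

{2, 6}

Sat(~q) = {0, 2, 6}
AG ~q: greatest fixpoint, start Z0 = {0, 2, 6}, keep only states in Sat with every successor in Z. Z1 = {2, 6}; fixed.
Sat(AG ~q) = {2, 6}
AF (AG ~q): least fixpoint, start Z0 = {2, 6}, add states with every successor in Z. Already a fixed point.
Sat(AF (AG ~q)) = {2, 6}
E[q U AF (AG ~q)]: least fixpoint, start Z0 = Sat(AF (AG ~q)) = {2, 6}, add states in Sat(q) with some successor in Z. Already a fixed point.
Sat(E[q U AF (AG ~q)]) = {2, 6}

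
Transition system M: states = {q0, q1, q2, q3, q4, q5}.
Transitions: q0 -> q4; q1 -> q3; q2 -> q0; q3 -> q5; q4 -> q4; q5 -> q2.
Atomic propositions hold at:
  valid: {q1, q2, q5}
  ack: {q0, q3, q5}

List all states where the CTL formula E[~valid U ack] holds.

Sat(~valid) = {q0, q3, q4}
E[~valid U ack]: least fixpoint, start Z0 = Sat(ack) = {q0, q3, q5}, add states in Sat(~valid) with some successor in Z. Already a fixed point.
Sat(E[~valid U ack]) = {q0, q3, q5}

{q0, q3, q5}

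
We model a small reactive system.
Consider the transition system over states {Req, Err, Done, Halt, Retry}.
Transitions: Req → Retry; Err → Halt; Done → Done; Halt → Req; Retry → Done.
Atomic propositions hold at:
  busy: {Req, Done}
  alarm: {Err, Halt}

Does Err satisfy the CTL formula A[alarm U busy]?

A[alarm U busy]: least fixpoint, start Z0 = Sat(busy) = {Req, Done}, add states in Sat(alarm) with every successor in Z. Z1 = {Req, Done, Halt}; Z2 = {Req, Err, Done, Halt}; fixed.
Sat(A[alarm U busy]) = {Req, Err, Done, Halt}
Err ∈ Sat(A[alarm U busy]) = {Req, Err, Done, Halt}, so the formula holds at Err.

Yes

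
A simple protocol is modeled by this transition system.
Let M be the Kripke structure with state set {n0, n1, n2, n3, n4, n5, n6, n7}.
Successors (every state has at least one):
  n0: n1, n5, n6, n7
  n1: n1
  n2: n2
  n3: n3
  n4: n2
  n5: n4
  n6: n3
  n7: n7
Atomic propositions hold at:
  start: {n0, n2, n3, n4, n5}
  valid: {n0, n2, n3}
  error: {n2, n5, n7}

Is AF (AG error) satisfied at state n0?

AG error: greatest fixpoint, start Z0 = {n2, n5, n7}, keep only states in Sat with every successor in Z. Z1 = {n2, n7}; fixed.
Sat(AG error) = {n2, n7}
AF (AG error): least fixpoint, start Z0 = {n2, n7}, add states with every successor in Z. Z1 = {n2, n4, n7}; Z2 = {n2, n4, n5, n7}; fixed.
Sat(AF (AG error)) = {n2, n4, n5, n7}
n0 ∉ Sat(AF (AG error)) = {n2, n4, n5, n7}, so the formula does not hold at n0.

No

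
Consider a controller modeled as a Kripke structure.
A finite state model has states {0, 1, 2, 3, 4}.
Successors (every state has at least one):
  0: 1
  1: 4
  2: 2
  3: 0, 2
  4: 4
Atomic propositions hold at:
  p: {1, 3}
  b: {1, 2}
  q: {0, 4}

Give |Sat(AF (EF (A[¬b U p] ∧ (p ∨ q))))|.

Sat(¬b) = {0, 3, 4}
A[¬b U p]: least fixpoint, start Z0 = Sat(p) = {1, 3}, add states in Sat(¬b) with every successor in Z. Z1 = {0, 1, 3}; fixed.
Sat(A[¬b U p]) = {0, 1, 3}
Sat(p ∨ q) = {0, 1, 3, 4}
Sat(A[¬b U p] ∧ (p ∨ q)) = {0, 1, 3}
EF (A[¬b U p] ∧ (p ∨ q)): least fixpoint, start Z0 = {0, 1, 3}, add states with some successor in Z. Already a fixed point.
Sat(EF (A[¬b U p] ∧ (p ∨ q))) = {0, 1, 3}
AF (EF (A[¬b U p] ∧ (p ∨ q))): least fixpoint, start Z0 = {0, 1, 3}, add states with every successor in Z. Already a fixed point.
Sat(AF (EF (A[¬b U p] ∧ (p ∨ q)))) = {0, 1, 3}
|Sat(AF (EF (A[¬b U p] ∧ (p ∨ q))))| = |{0, 1, 3}| = 3.

3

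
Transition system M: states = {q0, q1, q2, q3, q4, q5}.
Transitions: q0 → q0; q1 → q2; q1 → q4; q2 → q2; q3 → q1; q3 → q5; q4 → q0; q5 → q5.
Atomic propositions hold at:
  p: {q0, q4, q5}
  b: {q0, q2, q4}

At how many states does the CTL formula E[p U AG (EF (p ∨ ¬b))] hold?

3

Sat(¬b) = {q1, q3, q5}
Sat(p ∨ ¬b) = {q0, q1, q3, q4, q5}
EF (p ∨ ¬b): least fixpoint, start Z0 = {q0, q1, q3, q4, q5}, add states with some successor in Z. Already a fixed point.
Sat(EF (p ∨ ¬b)) = {q0, q1, q3, q4, q5}
AG (EF (p ∨ ¬b)): greatest fixpoint, start Z0 = {q0, q1, q3, q4, q5}, keep only states in Sat with every successor in Z. Z1 = {q0, q3, q4, q5}; Z2 = {q0, q4, q5}; fixed.
Sat(AG (EF (p ∨ ¬b))) = {q0, q4, q5}
E[p U AG (EF (p ∨ ¬b))]: least fixpoint, start Z0 = Sat(AG (EF (p ∨ ¬b))) = {q0, q4, q5}, add states in Sat(p) with some successor in Z. Already a fixed point.
Sat(E[p U AG (EF (p ∨ ¬b))]) = {q0, q4, q5}
|Sat(E[p U AG (EF (p ∨ ¬b))])| = |{q0, q4, q5}| = 3.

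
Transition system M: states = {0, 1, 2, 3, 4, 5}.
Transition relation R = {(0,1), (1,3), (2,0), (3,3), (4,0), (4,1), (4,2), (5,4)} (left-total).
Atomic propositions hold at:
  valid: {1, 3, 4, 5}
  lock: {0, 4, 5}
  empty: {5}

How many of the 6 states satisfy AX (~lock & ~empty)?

3

Sat(~lock) = {1, 2, 3}
Sat(~empty) = {0, 1, 2, 3, 4}
Sat(~lock & ~empty) = {1, 2, 3}
Sat(AX (~lock & ~empty)) = {s : every successor in {1, 2, 3}} = {0, 1, 3}
|Sat(AX (~lock & ~empty))| = |{0, 1, 3}| = 3.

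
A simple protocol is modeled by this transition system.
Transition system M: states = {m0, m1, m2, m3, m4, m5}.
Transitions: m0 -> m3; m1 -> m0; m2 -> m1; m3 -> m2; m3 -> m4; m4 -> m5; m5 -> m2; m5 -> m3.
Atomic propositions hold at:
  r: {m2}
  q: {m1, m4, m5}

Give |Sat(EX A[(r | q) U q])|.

4

Sat(r | q) = {m1, m2, m4, m5}
A[(r | q) U q]: least fixpoint, start Z0 = Sat(q) = {m1, m4, m5}, add states in Sat(r | q) with every successor in Z. Z1 = {m1, m2, m4, m5}; fixed.
Sat(A[(r | q) U q]) = {m1, m2, m4, m5}
Sat(EX A[(r | q) U q]) = {s : some successor in {m1, m2, m4, m5}} = {m2, m3, m4, m5}
|Sat(EX A[(r | q) U q])| = |{m2, m3, m4, m5}| = 4.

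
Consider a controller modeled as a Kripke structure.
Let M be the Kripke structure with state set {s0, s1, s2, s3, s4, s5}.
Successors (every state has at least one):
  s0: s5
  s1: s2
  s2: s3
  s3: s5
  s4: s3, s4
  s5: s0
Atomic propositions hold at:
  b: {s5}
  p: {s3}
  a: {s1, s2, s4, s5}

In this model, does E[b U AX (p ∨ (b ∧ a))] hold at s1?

No

Sat(b ∧ a) = {s5}
Sat(p ∨ (b ∧ a)) = {s3, s5}
Sat(AX (p ∨ (b ∧ a))) = {s : every successor in {s3, s5}} = {s0, s2, s3}
E[b U AX (p ∨ (b ∧ a))]: least fixpoint, start Z0 = Sat(AX (p ∨ (b ∧ a))) = {s0, s2, s3}, add states in Sat(b) with some successor in Z. Z1 = {s0, s2, s3, s5}; fixed.
Sat(E[b U AX (p ∨ (b ∧ a))]) = {s0, s2, s3, s5}
s1 ∉ Sat(E[b U AX (p ∨ (b ∧ a))]) = {s0, s2, s3, s5}, so the formula does not hold at s1.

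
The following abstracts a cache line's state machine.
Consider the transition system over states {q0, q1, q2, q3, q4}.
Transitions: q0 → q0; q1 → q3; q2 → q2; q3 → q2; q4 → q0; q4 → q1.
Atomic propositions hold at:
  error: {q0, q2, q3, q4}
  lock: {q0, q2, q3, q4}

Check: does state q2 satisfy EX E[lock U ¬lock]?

No

Sat(¬lock) = {q1}
E[lock U ¬lock]: least fixpoint, start Z0 = Sat(¬lock) = {q1}, add states in Sat(lock) with some successor in Z. Z1 = {q1, q4}; fixed.
Sat(E[lock U ¬lock]) = {q1, q4}
Sat(EX E[lock U ¬lock]) = {s : some successor in {q1, q4}} = {q4}
q2 ∉ Sat(EX E[lock U ¬lock]) = {q4}, so the formula does not hold at q2.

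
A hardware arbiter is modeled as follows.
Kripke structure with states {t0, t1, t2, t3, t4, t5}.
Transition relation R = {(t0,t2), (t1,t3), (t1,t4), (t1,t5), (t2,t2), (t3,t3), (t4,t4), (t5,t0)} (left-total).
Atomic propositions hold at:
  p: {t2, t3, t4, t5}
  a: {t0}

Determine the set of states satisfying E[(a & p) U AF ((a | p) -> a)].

Sat(a & p) = ∅
Sat(a | p) = {t0, t2, t3, t4, t5}
Sat((a | p) -> a) = {t0, t1}
AF ((a | p) -> a): least fixpoint, start Z0 = {t0, t1}, add states with every successor in Z. Z1 = {t0, t1, t5}; fixed.
Sat(AF ((a | p) -> a)) = {t0, t1, t5}
E[(a & p) U AF ((a | p) -> a)]: least fixpoint, start Z0 = Sat(AF ((a | p) -> a)) = {t0, t1, t5}, add states in Sat(a & p) with some successor in Z. Already a fixed point.
Sat(E[(a & p) U AF ((a | p) -> a)]) = {t0, t1, t5}

{t0, t1, t5}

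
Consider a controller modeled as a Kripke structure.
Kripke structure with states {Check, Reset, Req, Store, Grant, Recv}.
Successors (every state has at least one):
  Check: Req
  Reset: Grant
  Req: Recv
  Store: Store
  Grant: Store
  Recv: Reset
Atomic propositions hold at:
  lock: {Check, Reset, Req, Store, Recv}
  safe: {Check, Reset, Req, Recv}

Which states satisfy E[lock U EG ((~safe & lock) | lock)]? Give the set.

{Store}

Sat(~safe) = {Store, Grant}
Sat(~safe & lock) = {Store}
Sat((~safe & lock) | lock) = {Check, Reset, Req, Store, Recv}
EG ((~safe & lock) | lock): greatest fixpoint, start Z0 = {Check, Reset, Req, Store, Recv}, keep only states in Sat with some successor in Z. Z1 = {Check, Req, Store, Recv}; Z2 = {Check, Req, Store}; Z3 = {Check, Store}; Z4 = {Store}; fixed.
Sat(EG ((~safe & lock) | lock)) = {Store}
E[lock U EG ((~safe & lock) | lock)]: least fixpoint, start Z0 = Sat(EG ((~safe & lock) | lock)) = {Store}, add states in Sat(lock) with some successor in Z. Already a fixed point.
Sat(E[lock U EG ((~safe & lock) | lock)]) = {Store}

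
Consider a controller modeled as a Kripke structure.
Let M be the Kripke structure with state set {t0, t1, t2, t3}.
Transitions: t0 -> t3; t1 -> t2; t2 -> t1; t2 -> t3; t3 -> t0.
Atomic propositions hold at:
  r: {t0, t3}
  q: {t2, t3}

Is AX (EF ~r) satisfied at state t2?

Sat(~r) = {t1, t2}
EF ~r: least fixpoint, start Z0 = {t1, t2}, add states with some successor in Z. Already a fixed point.
Sat(EF ~r) = {t1, t2}
Sat(AX (EF ~r)) = {s : every successor in {t1, t2}} = {t1}
t2 ∉ Sat(AX (EF ~r)) = {t1}, so the formula does not hold at t2.

No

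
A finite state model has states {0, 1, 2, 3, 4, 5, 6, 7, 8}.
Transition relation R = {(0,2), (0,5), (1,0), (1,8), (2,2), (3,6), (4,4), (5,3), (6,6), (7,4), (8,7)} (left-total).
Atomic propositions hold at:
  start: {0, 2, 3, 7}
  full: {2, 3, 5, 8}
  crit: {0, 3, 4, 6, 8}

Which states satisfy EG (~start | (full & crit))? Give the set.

Sat(~start) = {1, 4, 5, 6, 8}
Sat(full & crit) = {3, 8}
Sat(~start | (full & crit)) = {1, 3, 4, 5, 6, 8}
EG (~start | (full & crit)): greatest fixpoint, start Z0 = {1, 3, 4, 5, 6, 8}, keep only states in Sat with some successor in Z. Z1 = {1, 3, 4, 5, 6}; Z2 = {3, 4, 5, 6}; fixed.
Sat(EG (~start | (full & crit))) = {3, 4, 5, 6}

{3, 4, 5, 6}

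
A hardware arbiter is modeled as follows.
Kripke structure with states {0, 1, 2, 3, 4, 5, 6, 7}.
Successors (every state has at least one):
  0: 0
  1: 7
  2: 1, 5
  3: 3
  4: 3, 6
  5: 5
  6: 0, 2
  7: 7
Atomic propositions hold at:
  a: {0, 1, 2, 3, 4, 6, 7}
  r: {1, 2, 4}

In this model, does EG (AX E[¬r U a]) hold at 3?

Sat(¬r) = {0, 3, 5, 6, 7}
E[¬r U a]: least fixpoint, start Z0 = Sat(a) = {0, 1, 2, 3, 4, 6, 7}, add states in Sat(¬r) with some successor in Z. Already a fixed point.
Sat(E[¬r U a]) = {0, 1, 2, 3, 4, 6, 7}
Sat(AX E[¬r U a]) = {s : every successor in {0, 1, 2, 3, 4, 6, 7}} = {0, 1, 3, 4, 6, 7}
EG (AX E[¬r U a]): greatest fixpoint, start Z0 = {0, 1, 3, 4, 6, 7}, keep only states in Sat with some successor in Z. Already a fixed point.
Sat(EG (AX E[¬r U a])) = {0, 1, 3, 4, 6, 7}
3 ∈ Sat(EG (AX E[¬r U a])) = {0, 1, 3, 4, 6, 7}, so the formula holds at 3.

Yes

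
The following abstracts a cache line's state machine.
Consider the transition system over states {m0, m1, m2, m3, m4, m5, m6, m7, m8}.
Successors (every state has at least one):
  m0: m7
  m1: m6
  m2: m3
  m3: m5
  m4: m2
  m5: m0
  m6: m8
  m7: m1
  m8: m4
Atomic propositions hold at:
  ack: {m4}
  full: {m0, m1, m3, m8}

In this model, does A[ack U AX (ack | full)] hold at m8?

Sat(ack | full) = {m0, m1, m3, m4, m8}
Sat(AX (ack | full)) = {s : every successor in {m0, m1, m3, m4, m8}} = {m2, m5, m6, m7, m8}
A[ack U AX (ack | full)]: least fixpoint, start Z0 = Sat(AX (ack | full)) = {m2, m5, m6, m7, m8}, add states in Sat(ack) with every successor in Z. Z1 = {m2, m4, m5, m6, m7, m8}; fixed.
Sat(A[ack U AX (ack | full)]) = {m2, m4, m5, m6, m7, m8}
m8 ∈ Sat(A[ack U AX (ack | full)]) = {m2, m4, m5, m6, m7, m8}, so the formula holds at m8.

Yes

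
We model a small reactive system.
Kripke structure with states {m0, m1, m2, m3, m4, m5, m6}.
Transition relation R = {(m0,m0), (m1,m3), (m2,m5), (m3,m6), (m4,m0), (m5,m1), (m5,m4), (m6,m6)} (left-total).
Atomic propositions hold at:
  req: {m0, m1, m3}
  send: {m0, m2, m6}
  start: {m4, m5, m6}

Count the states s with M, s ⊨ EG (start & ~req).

Sat(~req) = {m2, m4, m5, m6}
Sat(start & ~req) = {m4, m5, m6}
EG (start & ~req): greatest fixpoint, start Z0 = {m4, m5, m6}, keep only states in Sat with some successor in Z. Z1 = {m5, m6}; Z2 = {m6}; fixed.
Sat(EG (start & ~req)) = {m6}
|Sat(EG (start & ~req))| = |{m6}| = 1.

1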